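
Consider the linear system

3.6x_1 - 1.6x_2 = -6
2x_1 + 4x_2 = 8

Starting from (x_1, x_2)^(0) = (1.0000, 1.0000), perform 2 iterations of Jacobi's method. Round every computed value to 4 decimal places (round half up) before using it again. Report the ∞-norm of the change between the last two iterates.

Iteration 1:
  x_1 = (-6 - (-1.6)·1.0000) / (3.6) = -1.2222
  x_2 = (8 - (2)·1.0000) / (4) = 1.5000
Iteration 2:
  x_1 = (-6 - (-1.6)·1.5000) / (3.6) = -1.0000
  x_2 = (8 - (2)·-1.2222) / (4) = 2.6111
Change: (0.2222, 1.1111) → max |·| = 1.1111

1.1111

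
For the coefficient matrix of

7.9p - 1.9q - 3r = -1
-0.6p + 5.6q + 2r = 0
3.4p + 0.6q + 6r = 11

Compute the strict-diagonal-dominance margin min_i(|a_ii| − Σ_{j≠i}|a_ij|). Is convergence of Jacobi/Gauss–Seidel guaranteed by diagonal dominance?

2

row 1: |7.9| − (1.9+3) = 3
row 2: |5.6| − (0.6+2) = 3
row 3: |6| − (3.4+0.6) = 2
minimum over rows = 2 → strictly diagonally dominant (convergence guaranteed)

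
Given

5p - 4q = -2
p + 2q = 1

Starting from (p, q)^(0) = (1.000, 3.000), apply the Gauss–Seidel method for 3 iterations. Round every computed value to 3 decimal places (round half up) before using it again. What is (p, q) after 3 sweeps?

Iteration 1:
  p = (-2 - (-4)·3.000) / (5) = 2.000
  q = (1 - (1)·2.000) / (2) = -0.500
Iteration 2:
  p = (-2 - (-4)·-0.500) / (5) = -0.800
  q = (1 - (1)·-0.800) / (2) = 0.900
Iteration 3:
  p = (-2 - (-4)·0.900) / (5) = 0.320
  q = (1 - (1)·0.320) / (2) = 0.340

(0.320, 0.340)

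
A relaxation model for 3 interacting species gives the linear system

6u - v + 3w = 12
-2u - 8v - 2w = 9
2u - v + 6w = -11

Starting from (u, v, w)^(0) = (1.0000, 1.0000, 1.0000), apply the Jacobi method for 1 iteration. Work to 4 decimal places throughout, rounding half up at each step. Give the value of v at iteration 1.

Iteration 1:
  u = (12 - (-1)·1.0000 - (3)·1.0000) / (6) = 1.6667
  v = (9 - (-2)·1.0000 - (-2)·1.0000) / (-8) = -1.6250
  w = (-11 - (2)·1.0000 - (-1)·1.0000) / (6) = -2.0000

-1.6250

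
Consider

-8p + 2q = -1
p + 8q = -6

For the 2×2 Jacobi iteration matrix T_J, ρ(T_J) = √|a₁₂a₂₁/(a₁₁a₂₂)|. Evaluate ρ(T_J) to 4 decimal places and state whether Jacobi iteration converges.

a₁₂a₂₁/(a₁₁a₂₂) = (2)·(1) / ((-8)·(8)) = -0.031250
ρ = √|-0.031250| = √0.031250 = 0.1768
ρ < 1, so Jacobi converges

0.1768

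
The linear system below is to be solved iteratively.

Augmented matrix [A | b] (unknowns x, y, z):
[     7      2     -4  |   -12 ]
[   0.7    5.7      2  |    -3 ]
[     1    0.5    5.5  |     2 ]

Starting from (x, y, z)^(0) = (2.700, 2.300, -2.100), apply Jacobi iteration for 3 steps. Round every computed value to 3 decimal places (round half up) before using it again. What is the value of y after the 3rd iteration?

-0.656

Iteration 1:
  x = (-12 - (2)·2.300 - (-4)·-2.100) / (7) = -3.571
  y = (-3 - (0.7)·2.700 - (2)·-2.100) / (5.7) = -0.121
  z = (2 - (1)·2.700 - (0.5)·2.300) / (5.5) = -0.336
Iteration 2:
  x = (-12 - (2)·-0.121 - (-4)·-0.336) / (7) = -1.872
  y = (-3 - (0.7)·-3.571 - (2)·-0.336) / (5.7) = 0.030
  z = (2 - (1)·-3.571 - (0.5)·-0.121) / (5.5) = 1.024
Iteration 3:
  x = (-12 - (2)·0.030 - (-4)·1.024) / (7) = -1.138
  y = (-3 - (0.7)·-1.872 - (2)·1.024) / (5.7) = -0.656
  z = (2 - (1)·-1.872 - (0.5)·0.030) / (5.5) = 0.701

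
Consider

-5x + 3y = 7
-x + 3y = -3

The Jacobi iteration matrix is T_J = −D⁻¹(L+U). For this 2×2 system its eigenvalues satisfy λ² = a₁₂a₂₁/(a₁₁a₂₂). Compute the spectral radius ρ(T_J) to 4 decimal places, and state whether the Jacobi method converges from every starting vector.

a₁₂a₂₁/(a₁₁a₂₂) = (3)·(-1) / ((-5)·(3)) = 0.200000
ρ = √|0.200000| = √0.200000 = 0.4472
ρ < 1, so Jacobi converges

0.4472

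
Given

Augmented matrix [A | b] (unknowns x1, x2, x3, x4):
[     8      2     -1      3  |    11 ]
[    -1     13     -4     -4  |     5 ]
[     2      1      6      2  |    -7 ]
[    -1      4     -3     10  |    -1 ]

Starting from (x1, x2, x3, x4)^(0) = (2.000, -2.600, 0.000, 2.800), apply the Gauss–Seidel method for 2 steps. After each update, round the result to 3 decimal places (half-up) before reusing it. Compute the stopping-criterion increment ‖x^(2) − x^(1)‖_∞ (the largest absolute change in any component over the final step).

2.064

Iteration 1:
  x1 = (11 - (2)·-2.600 - (-1)·0.000 - (3)·2.800) / (8) = 0.975
  x2 = (5 - (-1)·0.975 - (-4)·0.000 - (-4)·2.800) / (13) = 1.321
  x3 = (-7 - (2)·0.975 - (1)·1.321 - (2)·2.800) / (6) = -2.645
  x4 = (-1 - (-1)·0.975 - (4)·1.321 - (-3)·-2.645) / (10) = -1.324
Iteration 2:
  x1 = (11 - (2)·1.321 - (-1)·-2.645 - (3)·-1.324) / (8) = 1.211
  x2 = (5 - (-1)·1.211 - (-4)·-2.645 - (-4)·-1.324) / (13) = -0.743
  x3 = (-7 - (2)·1.211 - (1)·-0.743 - (2)·-1.324) / (6) = -1.005
  x4 = (-1 - (-1)·1.211 - (4)·-0.743 - (-3)·-1.005) / (10) = 0.017
Change: (0.236, -2.064, 1.640, 1.341) → max |·| = 2.064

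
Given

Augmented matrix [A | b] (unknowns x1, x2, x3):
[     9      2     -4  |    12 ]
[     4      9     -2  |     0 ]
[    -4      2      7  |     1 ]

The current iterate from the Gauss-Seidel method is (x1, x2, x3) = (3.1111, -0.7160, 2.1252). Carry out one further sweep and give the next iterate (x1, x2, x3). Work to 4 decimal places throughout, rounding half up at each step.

One sweep:
  x1 = (12 - (2)·-0.7160 - (-4)·2.1252) / (9) = 2.4370
  x2 = (0 - (4)·2.4370 - (-2)·2.1252) / (9) = -0.6108
  x3 = (1 - (-4)·2.4370 - (2)·-0.6108) / (7) = 1.7099

(2.4370, -0.6108, 1.7099)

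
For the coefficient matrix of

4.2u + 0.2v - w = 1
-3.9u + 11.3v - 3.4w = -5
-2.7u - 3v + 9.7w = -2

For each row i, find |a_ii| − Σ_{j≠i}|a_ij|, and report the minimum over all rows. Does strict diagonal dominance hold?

row 1: |4.2| − (0.2+1) = 3
row 2: |11.3| − (3.9+3.4) = 4
row 3: |9.7| − (2.7+3) = 4
minimum over rows = 3 → strictly diagonally dominant (convergence guaranteed)

3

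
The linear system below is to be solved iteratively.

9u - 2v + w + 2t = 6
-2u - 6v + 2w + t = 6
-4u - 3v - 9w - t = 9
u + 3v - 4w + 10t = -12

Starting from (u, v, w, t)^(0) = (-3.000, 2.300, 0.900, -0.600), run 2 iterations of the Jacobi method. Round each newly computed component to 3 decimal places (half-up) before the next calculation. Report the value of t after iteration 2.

-1.528

Iteration 1:
  u = (6 - (-2)·2.300 - (1)·0.900 - (2)·-0.600) / (9) = 1.211
  v = (6 - (-2)·-3.000 - (2)·0.900 - (1)·-0.600) / (-6) = 0.200
  w = (9 - (-4)·-3.000 - (-3)·2.300 - (-1)·-0.600) / (-9) = -0.367
  t = (-12 - (1)·-3.000 - (3)·2.300 - (-4)·0.900) / (10) = -1.230
Iteration 2:
  u = (6 - (-2)·0.200 - (1)·-0.367 - (2)·-1.230) / (9) = 1.025
  v = (6 - (-2)·1.211 - (2)·-0.367 - (1)·-1.230) / (-6) = -1.731
  w = (9 - (-4)·1.211 - (-3)·0.200 - (-1)·-1.230) / (-9) = -1.468
  t = (-12 - (1)·1.211 - (3)·0.200 - (-4)·-0.367) / (10) = -1.528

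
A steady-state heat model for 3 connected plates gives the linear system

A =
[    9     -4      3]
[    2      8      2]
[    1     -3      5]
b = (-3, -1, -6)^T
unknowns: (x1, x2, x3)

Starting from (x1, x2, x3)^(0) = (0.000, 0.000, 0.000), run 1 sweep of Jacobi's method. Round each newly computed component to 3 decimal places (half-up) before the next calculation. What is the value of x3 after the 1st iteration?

Iteration 1:
  x1 = (-3 - (-4)·0.000 - (3)·0.000) / (9) = -0.333
  x2 = (-1 - (2)·0.000 - (2)·0.000) / (8) = -0.125
  x3 = (-6 - (1)·0.000 - (-3)·0.000) / (5) = -1.200

-1.200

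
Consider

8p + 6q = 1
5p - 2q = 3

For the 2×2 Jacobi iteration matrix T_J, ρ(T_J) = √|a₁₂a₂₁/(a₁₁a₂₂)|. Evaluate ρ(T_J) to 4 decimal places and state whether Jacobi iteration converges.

1.3693

a₁₂a₂₁/(a₁₁a₂₂) = (6)·(5) / ((8)·(-2)) = -1.875000
ρ = √|-1.875000| = √1.875000 = 1.3693
ρ > 1, so Jacobi diverges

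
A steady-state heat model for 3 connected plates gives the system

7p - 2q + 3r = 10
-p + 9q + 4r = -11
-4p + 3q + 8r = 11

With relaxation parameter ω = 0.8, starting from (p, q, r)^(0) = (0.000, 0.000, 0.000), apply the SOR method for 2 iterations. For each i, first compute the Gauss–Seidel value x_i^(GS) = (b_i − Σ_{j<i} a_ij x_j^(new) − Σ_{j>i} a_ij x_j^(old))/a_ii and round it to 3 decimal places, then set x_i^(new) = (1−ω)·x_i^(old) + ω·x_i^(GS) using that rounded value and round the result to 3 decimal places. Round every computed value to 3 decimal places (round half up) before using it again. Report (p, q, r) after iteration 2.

Iteration 1:
  p: GS value = (10 - (-2)·0.000 - (3)·0.000) / (7) = 1.429;  p ← (1−ω)·0.000 + ω·1.429 = 1.143
  q: GS value = (-11 - (-1)·1.143 - (4)·0.000) / (9) = -1.095;  q ← (1−ω)·0.000 + ω·-1.095 = -0.876
  r: GS value = (11 - (-4)·1.143 - (3)·-0.876) / (8) = 2.275;  r ← (1−ω)·0.000 + ω·2.275 = 1.820
Iteration 2:
  p: GS value = (10 - (-2)·-0.876 - (3)·1.820) / (7) = 0.398;  p ← (1−ω)·1.143 + ω·0.398 = 0.547
  q: GS value = (-11 - (-1)·0.547 - (4)·1.820) / (9) = -1.970;  q ← (1−ω)·-0.876 + ω·-1.970 = -1.751
  r: GS value = (11 - (-4)·0.547 - (3)·-1.751) / (8) = 2.305;  r ← (1−ω)·1.820 + ω·2.305 = 2.208

(0.547, -1.751, 2.208)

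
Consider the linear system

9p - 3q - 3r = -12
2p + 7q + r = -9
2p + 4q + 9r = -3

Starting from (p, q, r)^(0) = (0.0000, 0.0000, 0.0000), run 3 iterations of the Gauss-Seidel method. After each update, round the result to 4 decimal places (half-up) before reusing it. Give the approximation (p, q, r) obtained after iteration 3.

Iteration 1:
  p = (-12 - (-3)·0.0000 - (-3)·0.0000) / (9) = -1.3333
  q = (-9 - (2)·-1.3333 - (1)·0.0000) / (7) = -0.9048
  r = (-3 - (2)·-1.3333 - (4)·-0.9048) / (9) = 0.3651
Iteration 2:
  p = (-12 - (-3)·-0.9048 - (-3)·0.3651) / (9) = -1.5132
  q = (-9 - (2)·-1.5132 - (1)·0.3651) / (7) = -0.9055
  r = (-3 - (2)·-1.5132 - (4)·-0.9055) / (9) = 0.4054
Iteration 3:
  p = (-12 - (-3)·-0.9055 - (-3)·0.4054) / (9) = -1.5000
  q = (-9 - (2)·-1.5000 - (1)·0.4054) / (7) = -0.9151
  r = (-3 - (2)·-1.5000 - (4)·-0.9151) / (9) = 0.4067

(-1.5000, -0.9151, 0.4067)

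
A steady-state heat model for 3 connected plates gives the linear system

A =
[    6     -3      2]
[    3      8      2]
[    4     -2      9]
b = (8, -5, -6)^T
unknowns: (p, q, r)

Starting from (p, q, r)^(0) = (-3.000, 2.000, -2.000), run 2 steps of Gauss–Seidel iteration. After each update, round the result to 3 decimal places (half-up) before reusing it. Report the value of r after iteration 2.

Iteration 1:
  p = (8 - (-3)·2.000 - (2)·-2.000) / (6) = 3.000
  q = (-5 - (3)·3.000 - (2)·-2.000) / (8) = -1.250
  r = (-6 - (4)·3.000 - (-2)·-1.250) / (9) = -2.278
Iteration 2:
  p = (8 - (-3)·-1.250 - (2)·-2.278) / (6) = 1.468
  q = (-5 - (3)·1.468 - (2)·-2.278) / (8) = -0.606
  r = (-6 - (4)·1.468 - (-2)·-0.606) / (9) = -1.454

-1.454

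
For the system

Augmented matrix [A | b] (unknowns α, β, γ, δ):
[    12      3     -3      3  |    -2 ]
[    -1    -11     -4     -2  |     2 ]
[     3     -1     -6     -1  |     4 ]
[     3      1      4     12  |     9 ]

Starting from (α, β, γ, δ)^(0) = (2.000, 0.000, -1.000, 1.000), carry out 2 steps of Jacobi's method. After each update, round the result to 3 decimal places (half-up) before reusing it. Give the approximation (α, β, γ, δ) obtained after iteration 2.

(-0.225, -0.288, -1.067, 0.876)

Iteration 1:
  α = (-2 - (3)·0.000 - (-3)·-1.000 - (3)·1.000) / (12) = -0.667
  β = (2 - (-1)·2.000 - (-4)·-1.000 - (-2)·1.000) / (-11) = -0.182
  γ = (4 - (3)·2.000 - (-1)·0.000 - (-1)·1.000) / (-6) = 0.167
  δ = (9 - (3)·2.000 - (1)·0.000 - (4)·-1.000) / (12) = 0.583
Iteration 2:
  α = (-2 - (3)·-0.182 - (-3)·0.167 - (3)·0.583) / (12) = -0.225
  β = (2 - (-1)·-0.667 - (-4)·0.167 - (-2)·0.583) / (-11) = -0.288
  γ = (4 - (3)·-0.667 - (-1)·-0.182 - (-1)·0.583) / (-6) = -1.067
  δ = (9 - (3)·-0.667 - (1)·-0.182 - (4)·0.167) / (12) = 0.876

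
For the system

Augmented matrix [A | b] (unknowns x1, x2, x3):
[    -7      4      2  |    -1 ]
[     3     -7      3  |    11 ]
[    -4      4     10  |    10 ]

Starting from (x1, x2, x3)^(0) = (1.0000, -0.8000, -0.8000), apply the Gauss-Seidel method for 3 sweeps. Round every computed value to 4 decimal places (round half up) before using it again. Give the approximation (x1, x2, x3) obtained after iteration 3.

Iteration 1:
  x1 = (-1 - (4)·-0.8000 - (2)·-0.8000) / (-7) = -0.5429
  x2 = (11 - (3)·-0.5429 - (3)·-0.8000) / (-7) = -2.1470
  x3 = (10 - (-4)·-0.5429 - (4)·-2.1470) / (10) = 1.6416
Iteration 2:
  x1 = (-1 - (4)·-2.1470 - (2)·1.6416) / (-7) = -0.6150
  x2 = (11 - (3)·-0.6150 - (3)·1.6416) / (-7) = -1.1315
  x3 = (10 - (-4)·-0.6150 - (4)·-1.1315) / (10) = 1.2066
Iteration 3:
  x1 = (-1 - (4)·-1.1315 - (2)·1.2066) / (-7) = -0.1590
  x2 = (11 - (3)·-0.1590 - (3)·1.2066) / (-7) = -1.1225
  x3 = (10 - (-4)·-0.1590 - (4)·-1.1225) / (10) = 1.3854

(-0.1590, -1.1225, 1.3854)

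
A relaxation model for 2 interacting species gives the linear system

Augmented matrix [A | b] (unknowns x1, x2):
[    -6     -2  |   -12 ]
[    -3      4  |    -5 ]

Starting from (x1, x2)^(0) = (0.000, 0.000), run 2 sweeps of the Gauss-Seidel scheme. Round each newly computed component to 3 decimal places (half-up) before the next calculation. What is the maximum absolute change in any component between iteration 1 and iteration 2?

Iteration 1:
  x1 = (-12 - (-2)·0.000) / (-6) = 2.000
  x2 = (-5 - (-3)·2.000) / (4) = 0.250
Iteration 2:
  x1 = (-12 - (-2)·0.250) / (-6) = 1.917
  x2 = (-5 - (-3)·1.917) / (4) = 0.188
Change: (-0.083, -0.062) → max |·| = 0.083

0.083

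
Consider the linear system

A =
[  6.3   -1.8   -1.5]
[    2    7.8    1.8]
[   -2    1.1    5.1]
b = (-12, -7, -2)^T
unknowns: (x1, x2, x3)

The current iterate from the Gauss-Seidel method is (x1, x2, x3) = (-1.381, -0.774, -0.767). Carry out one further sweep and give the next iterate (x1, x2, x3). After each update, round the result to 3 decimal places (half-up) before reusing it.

One sweep:
  x1 = (-12 - (-1.8)·-0.774 - (-1.5)·-0.767) / (6.3) = -2.309
  x2 = (-7 - (2)·-2.309 - (1.8)·-0.767) / (7.8) = -0.128
  x3 = (-2 - (-2)·-2.309 - (1.1)·-0.128) / (5.1) = -1.270

(-2.309, -0.128, -1.270)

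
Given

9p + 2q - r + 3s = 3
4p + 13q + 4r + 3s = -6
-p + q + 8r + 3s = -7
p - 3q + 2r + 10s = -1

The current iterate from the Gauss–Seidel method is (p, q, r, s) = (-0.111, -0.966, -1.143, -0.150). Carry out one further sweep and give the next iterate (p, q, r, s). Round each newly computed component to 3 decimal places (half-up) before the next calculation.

(0.471, -0.220, -0.732, -0.067)

One sweep:
  p = (3 - (2)·-0.966 - (-1)·-1.143 - (3)·-0.150) / (9) = 0.471
  q = (-6 - (4)·0.471 - (4)·-1.143 - (3)·-0.150) / (13) = -0.220
  r = (-7 - (-1)·0.471 - (1)·-0.220 - (3)·-0.150) / (8) = -0.732
  s = (-1 - (1)·0.471 - (-3)·-0.220 - (2)·-0.732) / (10) = -0.067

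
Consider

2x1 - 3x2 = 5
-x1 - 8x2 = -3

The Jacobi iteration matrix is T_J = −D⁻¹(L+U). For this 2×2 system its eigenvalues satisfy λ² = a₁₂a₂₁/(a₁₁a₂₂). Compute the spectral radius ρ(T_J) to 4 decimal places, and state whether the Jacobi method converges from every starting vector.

a₁₂a₂₁/(a₁₁a₂₂) = (-3)·(-1) / ((2)·(-8)) = -0.187500
ρ = √|-0.187500| = √0.187500 = 0.4330
ρ < 1, so Jacobi converges

0.4330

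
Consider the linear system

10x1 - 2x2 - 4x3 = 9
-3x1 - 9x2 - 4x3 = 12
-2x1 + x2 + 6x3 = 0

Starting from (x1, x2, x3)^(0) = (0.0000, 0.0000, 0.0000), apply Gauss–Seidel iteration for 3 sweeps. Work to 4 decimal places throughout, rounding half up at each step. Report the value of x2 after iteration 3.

Iteration 1:
  x1 = (9 - (-2)·0.0000 - (-4)·0.0000) / (10) = 0.9000
  x2 = (12 - (-3)·0.9000 - (-4)·0.0000) / (-9) = -1.6333
  x3 = (0 - (-2)·0.9000 - (1)·-1.6333) / (6) = 0.5722
Iteration 2:
  x1 = (9 - (-2)·-1.6333 - (-4)·0.5722) / (10) = 0.8022
  x2 = (12 - (-3)·0.8022 - (-4)·0.5722) / (-9) = -1.8550
  x3 = (0 - (-2)·0.8022 - (1)·-1.8550) / (6) = 0.5766
Iteration 3:
  x1 = (9 - (-2)·-1.8550 - (-4)·0.5766) / (10) = 0.7596
  x2 = (12 - (-3)·0.7596 - (-4)·0.5766) / (-9) = -1.8428
  x3 = (0 - (-2)·0.7596 - (1)·-1.8428) / (6) = 0.5603

-1.8428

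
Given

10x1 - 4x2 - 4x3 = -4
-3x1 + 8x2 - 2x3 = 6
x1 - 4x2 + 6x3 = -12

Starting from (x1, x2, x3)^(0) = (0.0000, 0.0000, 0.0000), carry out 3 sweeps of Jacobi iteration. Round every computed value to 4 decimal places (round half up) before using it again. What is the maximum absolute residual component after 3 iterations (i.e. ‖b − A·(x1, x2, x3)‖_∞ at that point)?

Iteration 1:
  x1 = (-4 - (-4)·0.0000 - (-4)·0.0000) / (10) = -0.4000
  x2 = (6 - (-3)·0.0000 - (-2)·0.0000) / (8) = 0.7500
  x3 = (-12 - (1)·0.0000 - (-4)·0.0000) / (6) = -2.0000
Iteration 2:
  x1 = (-4 - (-4)·0.7500 - (-4)·-2.0000) / (10) = -0.9000
  x2 = (6 - (-3)·-0.4000 - (-2)·-2.0000) / (8) = 0.1000
  x3 = (-12 - (1)·-0.4000 - (-4)·0.7500) / (6) = -1.4333
Iteration 3:
  x1 = (-4 - (-4)·0.1000 - (-4)·-1.4333) / (10) = -0.9333
  x2 = (6 - (-3)·-0.9000 - (-2)·-1.4333) / (8) = 0.0542
  x3 = (-12 - (1)·-0.9000 - (-4)·0.1000) / (6) = -1.7833
Residual b − A·x = (-1.5834, -0.8001, -0.1501); ∞-norm = 1.5834

1.5834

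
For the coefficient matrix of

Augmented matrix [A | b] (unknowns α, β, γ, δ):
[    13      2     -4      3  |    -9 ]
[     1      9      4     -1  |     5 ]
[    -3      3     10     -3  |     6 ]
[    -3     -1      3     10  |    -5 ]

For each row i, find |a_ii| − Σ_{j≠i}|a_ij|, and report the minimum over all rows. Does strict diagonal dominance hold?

row 1: |13| − (2+4+3) = 4
row 2: |9| − (1+4+1) = 3
row 3: |10| − (3+3+3) = 1
row 4: |10| − (3+1+3) = 3
minimum over rows = 1 → strictly diagonally dominant (convergence guaranteed)

1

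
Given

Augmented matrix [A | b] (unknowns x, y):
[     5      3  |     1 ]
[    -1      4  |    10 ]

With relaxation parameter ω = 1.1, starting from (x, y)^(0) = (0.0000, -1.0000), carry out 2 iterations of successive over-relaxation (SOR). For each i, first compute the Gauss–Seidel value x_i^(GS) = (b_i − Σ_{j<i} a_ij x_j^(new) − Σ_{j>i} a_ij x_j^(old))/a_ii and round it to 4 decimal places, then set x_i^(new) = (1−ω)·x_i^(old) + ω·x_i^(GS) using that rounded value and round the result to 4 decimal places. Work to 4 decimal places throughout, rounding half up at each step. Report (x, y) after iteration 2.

(-1.9087, 1.9159)

Iteration 1:
  x: GS value = (1 - (3)·-1.0000) / (5) = 0.8000;  x ← (1−ω)·0.0000 + ω·0.8000 = 0.8800
  y: GS value = (10 - (-1)·0.8800) / (4) = 2.7200;  y ← (1−ω)·-1.0000 + ω·2.7200 = 3.0920
Iteration 2:
  x: GS value = (1 - (3)·3.0920) / (5) = -1.6552;  x ← (1−ω)·0.8800 + ω·-1.6552 = -1.9087
  y: GS value = (10 - (-1)·-1.9087) / (4) = 2.0228;  y ← (1−ω)·3.0920 + ω·2.0228 = 1.9159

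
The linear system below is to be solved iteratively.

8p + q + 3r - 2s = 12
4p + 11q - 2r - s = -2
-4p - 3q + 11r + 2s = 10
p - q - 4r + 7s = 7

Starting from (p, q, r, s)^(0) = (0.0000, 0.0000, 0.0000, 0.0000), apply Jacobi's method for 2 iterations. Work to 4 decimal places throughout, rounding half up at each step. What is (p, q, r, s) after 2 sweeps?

Iteration 1:
  p = (12 - (1)·0.0000 - (3)·0.0000 - (-2)·0.0000) / (8) = 1.5000
  q = (-2 - (4)·0.0000 - (-2)·0.0000 - (-1)·0.0000) / (11) = -0.1818
  r = (10 - (-4)·0.0000 - (-3)·0.0000 - (2)·0.0000) / (11) = 0.9091
  s = (7 - (1)·0.0000 - (-1)·0.0000 - (-4)·0.0000) / (7) = 1.0000
Iteration 2:
  p = (12 - (1)·-0.1818 - (3)·0.9091 - (-2)·1.0000) / (8) = 1.4318
  q = (-2 - (4)·1.5000 - (-2)·0.9091 - (-1)·1.0000) / (11) = -0.4711
  r = (10 - (-4)·1.5000 - (-3)·-0.1818 - (2)·1.0000) / (11) = 1.2231
  s = (7 - (1)·1.5000 - (-1)·-0.1818 - (-4)·0.9091) / (7) = 1.2792

(1.4318, -0.4711, 1.2231, 1.2792)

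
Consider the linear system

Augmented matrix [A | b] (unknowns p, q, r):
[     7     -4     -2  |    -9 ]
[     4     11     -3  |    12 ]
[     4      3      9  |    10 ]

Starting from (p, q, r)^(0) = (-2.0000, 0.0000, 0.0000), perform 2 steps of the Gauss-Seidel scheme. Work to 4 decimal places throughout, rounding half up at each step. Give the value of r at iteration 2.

0.6621

Iteration 1:
  p = (-9 - (-4)·0.0000 - (-2)·0.0000) / (7) = -1.2857
  q = (12 - (4)·-1.2857 - (-3)·0.0000) / (11) = 1.5584
  r = (10 - (4)·-1.2857 - (3)·1.5584) / (9) = 1.1631
Iteration 2:
  p = (-9 - (-4)·1.5584 - (-2)·1.1631) / (7) = -0.0629
  q = (12 - (4)·-0.0629 - (-3)·1.1631) / (11) = 1.4310
  r = (10 - (4)·-0.0629 - (3)·1.4310) / (9) = 0.6621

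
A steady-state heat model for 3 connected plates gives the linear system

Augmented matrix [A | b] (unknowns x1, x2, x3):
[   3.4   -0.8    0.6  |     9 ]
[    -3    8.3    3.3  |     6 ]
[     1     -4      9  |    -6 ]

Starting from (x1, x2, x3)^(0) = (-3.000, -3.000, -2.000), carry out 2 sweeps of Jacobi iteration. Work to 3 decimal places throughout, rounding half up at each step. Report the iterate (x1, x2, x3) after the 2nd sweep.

(3.043, 2.215, -0.729)

Iteration 1:
  x1 = (9 - (-0.8)·-3.000 - (0.6)·-2.000) / (3.4) = 2.294
  x2 = (6 - (-3)·-3.000 - (3.3)·-2.000) / (8.3) = 0.434
  x3 = (-6 - (1)·-3.000 - (-4)·-3.000) / (9) = -1.667
Iteration 2:
  x1 = (9 - (-0.8)·0.434 - (0.6)·-1.667) / (3.4) = 3.043
  x2 = (6 - (-3)·2.294 - (3.3)·-1.667) / (8.3) = 2.215
  x3 = (-6 - (1)·2.294 - (-4)·0.434) / (9) = -0.729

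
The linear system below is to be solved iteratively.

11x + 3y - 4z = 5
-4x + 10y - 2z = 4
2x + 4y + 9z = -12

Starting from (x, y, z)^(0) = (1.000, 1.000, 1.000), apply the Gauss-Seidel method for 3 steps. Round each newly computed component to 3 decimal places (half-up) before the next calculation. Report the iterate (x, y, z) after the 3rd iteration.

(0.064, 0.190, -1.432)

Iteration 1:
  x = (5 - (3)·1.000 - (-4)·1.000) / (11) = 0.545
  y = (4 - (-4)·0.545 - (-2)·1.000) / (10) = 0.818
  z = (-12 - (2)·0.545 - (4)·0.818) / (9) = -1.818
Iteration 2:
  x = (5 - (3)·0.818 - (-4)·-1.818) / (11) = -0.430
  y = (4 - (-4)·-0.430 - (-2)·-1.818) / (10) = -0.136
  z = (-12 - (2)·-0.430 - (4)·-0.136) / (9) = -1.177
Iteration 3:
  x = (5 - (3)·-0.136 - (-4)·-1.177) / (11) = 0.064
  y = (4 - (-4)·0.064 - (-2)·-1.177) / (10) = 0.190
  z = (-12 - (2)·0.064 - (4)·0.190) / (9) = -1.432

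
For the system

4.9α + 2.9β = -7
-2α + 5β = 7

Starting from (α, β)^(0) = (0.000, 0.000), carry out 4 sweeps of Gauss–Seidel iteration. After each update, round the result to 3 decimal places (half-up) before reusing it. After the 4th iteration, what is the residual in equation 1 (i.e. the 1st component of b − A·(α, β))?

Iteration 1:
  α = (-7 - (2.9)·0.000) / (4.9) = -1.429
  β = (7 - (-2)·-1.429) / (5) = 0.828
Iteration 2:
  α = (-7 - (2.9)·0.828) / (4.9) = -1.919
  β = (7 - (-2)·-1.919) / (5) = 0.632
Iteration 3:
  α = (-7 - (2.9)·0.632) / (4.9) = -1.803
  β = (7 - (-2)·-1.803) / (5) = 0.679
Iteration 4:
  α = (-7 - (2.9)·0.679) / (4.9) = -1.830
  β = (7 - (-2)·-1.830) / (5) = 0.668
Residual b − A·x = (0.030, 0.000)

0.030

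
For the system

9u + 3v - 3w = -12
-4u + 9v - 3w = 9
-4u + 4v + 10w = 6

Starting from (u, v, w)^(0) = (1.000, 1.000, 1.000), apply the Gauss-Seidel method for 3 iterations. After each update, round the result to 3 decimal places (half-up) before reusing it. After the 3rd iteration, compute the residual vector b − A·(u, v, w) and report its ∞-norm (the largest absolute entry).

Iteration 1:
  u = (-12 - (3)·1.000 - (-3)·1.000) / (9) = -1.333
  v = (9 - (-4)·-1.333 - (-3)·1.000) / (9) = 0.741
  w = (6 - (-4)·-1.333 - (4)·0.741) / (10) = -0.230
Iteration 2:
  u = (-12 - (3)·0.741 - (-3)·-0.230) / (9) = -1.657
  v = (9 - (-4)·-1.657 - (-3)·-0.230) / (9) = 0.187
  w = (6 - (-4)·-1.657 - (4)·0.187) / (10) = -0.138
Iteration 3:
  u = (-12 - (3)·0.187 - (-3)·-0.138) / (9) = -1.442
  v = (9 - (-4)·-1.442 - (-3)·-0.138) / (9) = 0.313
  w = (6 - (-4)·-1.442 - (4)·0.313) / (10) = -0.102
Residual b − A·x = (-0.267, 0.109, 0.000); ∞-norm = 0.267

0.267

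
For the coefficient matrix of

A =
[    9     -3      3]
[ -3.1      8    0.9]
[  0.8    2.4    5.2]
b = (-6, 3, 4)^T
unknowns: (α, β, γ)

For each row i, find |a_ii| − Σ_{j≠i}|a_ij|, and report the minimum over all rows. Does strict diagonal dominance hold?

2

row 1: |9| − (3+3) = 3
row 2: |8| − (3.1+0.9) = 4
row 3: |5.2| − (0.8+2.4) = 2
minimum over rows = 2 → strictly diagonally dominant (convergence guaranteed)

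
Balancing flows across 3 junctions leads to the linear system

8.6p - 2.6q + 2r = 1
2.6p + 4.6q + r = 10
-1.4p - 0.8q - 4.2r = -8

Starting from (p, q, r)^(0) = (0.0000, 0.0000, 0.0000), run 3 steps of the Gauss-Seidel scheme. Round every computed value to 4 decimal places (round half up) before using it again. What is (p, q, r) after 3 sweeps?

(0.2676, 1.7057, 1.4907)

Iteration 1:
  p = (1 - (-2.6)·0.0000 - (2)·0.0000) / (8.6) = 0.1163
  q = (10 - (2.6)·0.1163 - (1)·0.0000) / (4.6) = 2.1082
  r = (-8 - (-1.4)·0.1163 - (-0.8)·2.1082) / (-4.2) = 1.4644
Iteration 2:
  p = (1 - (-2.6)·2.1082 - (2)·1.4644) / (8.6) = 0.4131
  q = (10 - (2.6)·0.4131 - (1)·1.4644) / (4.6) = 1.6221
  r = (-8 - (-1.4)·0.4131 - (-0.8)·1.6221) / (-4.2) = 1.4581
Iteration 3:
  p = (1 - (-2.6)·1.6221 - (2)·1.4581) / (8.6) = 0.2676
  q = (10 - (2.6)·0.2676 - (1)·1.4581) / (4.6) = 1.7057
  r = (-8 - (-1.4)·0.2676 - (-0.8)·1.7057) / (-4.2) = 1.4907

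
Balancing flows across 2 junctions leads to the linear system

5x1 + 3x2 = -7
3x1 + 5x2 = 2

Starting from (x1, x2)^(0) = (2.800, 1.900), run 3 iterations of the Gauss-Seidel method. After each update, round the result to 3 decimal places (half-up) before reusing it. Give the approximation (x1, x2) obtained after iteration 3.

(-2.559, 1.935)

Iteration 1:
  x1 = (-7 - (3)·1.900) / (5) = -2.540
  x2 = (2 - (3)·-2.540) / (5) = 1.924
Iteration 2:
  x1 = (-7 - (3)·1.924) / (5) = -2.554
  x2 = (2 - (3)·-2.554) / (5) = 1.932
Iteration 3:
  x1 = (-7 - (3)·1.932) / (5) = -2.559
  x2 = (2 - (3)·-2.559) / (5) = 1.935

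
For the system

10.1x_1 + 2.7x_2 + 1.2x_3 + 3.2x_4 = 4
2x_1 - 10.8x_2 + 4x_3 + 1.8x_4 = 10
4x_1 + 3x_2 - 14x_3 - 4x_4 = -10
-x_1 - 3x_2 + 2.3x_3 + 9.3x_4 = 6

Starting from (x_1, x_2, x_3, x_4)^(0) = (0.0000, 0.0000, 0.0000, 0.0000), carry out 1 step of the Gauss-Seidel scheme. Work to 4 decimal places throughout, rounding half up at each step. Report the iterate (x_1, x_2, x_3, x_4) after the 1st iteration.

Iteration 1:
  x_1 = (4 - (2.7)·0.0000 - (1.2)·0.0000 - (3.2)·0.0000) / (10.1) = 0.3960
  x_2 = (10 - (2)·0.3960 - (4)·0.0000 - (1.8)·0.0000) / (-10.8) = -0.8526
  x_3 = (-10 - (4)·0.3960 - (3)·-0.8526 - (-4)·0.0000) / (-14) = 0.6447
  x_4 = (6 - (-1)·0.3960 - (-3)·-0.8526 - (2.3)·0.6447) / (9.3) = 0.2533

(0.3960, -0.8526, 0.6447, 0.2533)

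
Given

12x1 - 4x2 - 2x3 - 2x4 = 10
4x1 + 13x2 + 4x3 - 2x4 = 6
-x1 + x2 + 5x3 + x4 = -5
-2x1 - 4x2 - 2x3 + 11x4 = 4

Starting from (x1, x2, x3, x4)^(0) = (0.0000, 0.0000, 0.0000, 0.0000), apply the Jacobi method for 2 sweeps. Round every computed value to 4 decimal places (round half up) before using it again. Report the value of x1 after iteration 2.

Iteration 1:
  x1 = (10 - (-4)·0.0000 - (-2)·0.0000 - (-2)·0.0000) / (12) = 0.8333
  x2 = (6 - (4)·0.0000 - (4)·0.0000 - (-2)·0.0000) / (13) = 0.4615
  x3 = (-5 - (-1)·0.0000 - (1)·0.0000 - (1)·0.0000) / (5) = -1.0000
  x4 = (4 - (-2)·0.0000 - (-4)·0.0000 - (-2)·0.0000) / (11) = 0.3636
Iteration 2:
  x1 = (10 - (-4)·0.4615 - (-2)·-1.0000 - (-2)·0.3636) / (12) = 0.8811
  x2 = (6 - (4)·0.8333 - (4)·-1.0000 - (-2)·0.3636) / (13) = 0.5688
  x3 = (-5 - (-1)·0.8333 - (1)·0.4615 - (1)·0.3636) / (5) = -0.9984
  x4 = (4 - (-2)·0.8333 - (-4)·0.4615 - (-2)·-1.0000) / (11) = 0.5011

0.8811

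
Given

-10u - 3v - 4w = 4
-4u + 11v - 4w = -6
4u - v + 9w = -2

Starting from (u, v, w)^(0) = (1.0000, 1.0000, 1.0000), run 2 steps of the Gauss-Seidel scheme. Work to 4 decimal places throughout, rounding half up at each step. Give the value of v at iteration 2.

Iteration 1:
  u = (4 - (-3)·1.0000 - (-4)·1.0000) / (-10) = -1.1000
  v = (-6 - (-4)·-1.1000 - (-4)·1.0000) / (11) = -0.5818
  w = (-2 - (4)·-1.1000 - (-1)·-0.5818) / (9) = 0.2020
Iteration 2:
  u = (4 - (-3)·-0.5818 - (-4)·0.2020) / (-10) = -0.3063
  v = (-6 - (-4)·-0.3063 - (-4)·0.2020) / (11) = -0.5834
  w = (-2 - (4)·-0.3063 - (-1)·-0.5834) / (9) = -0.1509

-0.5834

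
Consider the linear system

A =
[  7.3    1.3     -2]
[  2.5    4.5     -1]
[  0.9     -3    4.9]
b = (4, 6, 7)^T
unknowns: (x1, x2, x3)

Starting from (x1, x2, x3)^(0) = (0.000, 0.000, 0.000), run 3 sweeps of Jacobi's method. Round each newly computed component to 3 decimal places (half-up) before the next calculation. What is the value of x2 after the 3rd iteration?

1.420

Iteration 1:
  x1 = (4 - (1.3)·0.000 - (-2)·0.000) / (7.3) = 0.548
  x2 = (6 - (2.5)·0.000 - (-1)·0.000) / (4.5) = 1.333
  x3 = (7 - (0.9)·0.000 - (-3)·0.000) / (4.9) = 1.429
Iteration 2:
  x1 = (4 - (1.3)·1.333 - (-2)·1.429) / (7.3) = 0.702
  x2 = (6 - (2.5)·0.548 - (-1)·1.429) / (4.5) = 1.346
  x3 = (7 - (0.9)·0.548 - (-3)·1.333) / (4.9) = 2.144
Iteration 3:
  x1 = (4 - (1.3)·1.346 - (-2)·2.144) / (7.3) = 0.896
  x2 = (6 - (2.5)·0.702 - (-1)·2.144) / (4.5) = 1.420
  x3 = (7 - (0.9)·0.702 - (-3)·1.346) / (4.9) = 2.124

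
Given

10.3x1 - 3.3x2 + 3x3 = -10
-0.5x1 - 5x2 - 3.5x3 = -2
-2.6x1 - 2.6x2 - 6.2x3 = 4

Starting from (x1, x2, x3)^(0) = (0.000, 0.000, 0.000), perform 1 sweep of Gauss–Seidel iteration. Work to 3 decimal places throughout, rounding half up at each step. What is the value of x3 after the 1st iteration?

Iteration 1:
  x1 = (-10 - (-3.3)·0.000 - (3)·0.000) / (10.3) = -0.971
  x2 = (-2 - (-0.5)·-0.971 - (-3.5)·0.000) / (-5) = 0.497
  x3 = (4 - (-2.6)·-0.971 - (-2.6)·0.497) / (-6.2) = -0.446

-0.446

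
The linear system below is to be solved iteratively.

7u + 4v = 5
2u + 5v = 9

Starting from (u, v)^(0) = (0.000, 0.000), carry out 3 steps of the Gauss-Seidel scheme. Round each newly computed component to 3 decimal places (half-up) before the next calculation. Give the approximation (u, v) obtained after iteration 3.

Iteration 1:
  u = (5 - (4)·0.000) / (7) = 0.714
  v = (9 - (2)·0.714) / (5) = 1.514
Iteration 2:
  u = (5 - (4)·1.514) / (7) = -0.151
  v = (9 - (2)·-0.151) / (5) = 1.860
Iteration 3:
  u = (5 - (4)·1.860) / (7) = -0.349
  v = (9 - (2)·-0.349) / (5) = 1.940

(-0.349, 1.940)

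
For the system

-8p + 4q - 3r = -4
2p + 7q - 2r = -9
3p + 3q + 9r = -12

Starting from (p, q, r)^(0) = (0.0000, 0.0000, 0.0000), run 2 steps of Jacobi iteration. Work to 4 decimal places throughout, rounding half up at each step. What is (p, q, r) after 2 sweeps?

Iteration 1:
  p = (-4 - (4)·0.0000 - (-3)·0.0000) / (-8) = 0.5000
  q = (-9 - (2)·0.0000 - (-2)·0.0000) / (7) = -1.2857
  r = (-12 - (3)·0.0000 - (3)·0.0000) / (9) = -1.3333
Iteration 2:
  p = (-4 - (4)·-1.2857 - (-3)·-1.3333) / (-8) = 0.3571
  q = (-9 - (2)·0.5000 - (-2)·-1.3333) / (7) = -1.8095
  r = (-12 - (3)·0.5000 - (3)·-1.2857) / (9) = -1.0714

(0.3571, -1.8095, -1.0714)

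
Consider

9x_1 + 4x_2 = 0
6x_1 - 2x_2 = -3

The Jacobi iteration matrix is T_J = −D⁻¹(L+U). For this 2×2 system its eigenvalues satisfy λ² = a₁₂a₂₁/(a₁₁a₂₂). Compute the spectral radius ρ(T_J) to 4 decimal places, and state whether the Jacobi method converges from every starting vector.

a₁₂a₂₁/(a₁₁a₂₂) = (4)·(6) / ((9)·(-2)) = -1.333333
ρ = √|-1.333333| = √1.333333 = 1.1547
ρ > 1, so Jacobi diverges

1.1547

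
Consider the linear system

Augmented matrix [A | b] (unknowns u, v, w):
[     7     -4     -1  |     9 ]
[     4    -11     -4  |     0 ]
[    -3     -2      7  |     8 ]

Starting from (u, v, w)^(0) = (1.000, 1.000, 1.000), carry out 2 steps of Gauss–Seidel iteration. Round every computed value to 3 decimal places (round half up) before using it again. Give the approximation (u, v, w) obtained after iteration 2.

(1.794, -0.113, 1.879)

Iteration 1:
  u = (9 - (-4)·1.000 - (-1)·1.000) / (7) = 2.000
  v = (0 - (4)·2.000 - (-4)·1.000) / (-11) = 0.364
  w = (8 - (-3)·2.000 - (-2)·0.364) / (7) = 2.104
Iteration 2:
  u = (9 - (-4)·0.364 - (-1)·2.104) / (7) = 1.794
  v = (0 - (4)·1.794 - (-4)·2.104) / (-11) = -0.113
  w = (8 - (-3)·1.794 - (-2)·-0.113) / (7) = 1.879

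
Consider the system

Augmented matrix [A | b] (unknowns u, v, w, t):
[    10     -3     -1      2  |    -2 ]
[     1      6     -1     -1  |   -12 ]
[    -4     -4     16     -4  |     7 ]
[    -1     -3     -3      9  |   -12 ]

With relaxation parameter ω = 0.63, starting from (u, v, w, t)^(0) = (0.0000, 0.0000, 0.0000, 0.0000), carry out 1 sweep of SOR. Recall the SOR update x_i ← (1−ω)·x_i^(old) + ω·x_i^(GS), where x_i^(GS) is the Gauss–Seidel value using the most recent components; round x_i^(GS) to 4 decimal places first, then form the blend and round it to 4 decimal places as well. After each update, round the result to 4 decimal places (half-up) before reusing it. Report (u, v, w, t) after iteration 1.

(-0.1260, -1.2468, 0.0594, -1.0982)

Iteration 1:
  u: GS value = (-2 - (-3)·0.0000 - (-1)·0.0000 - (2)·0.0000) / (10) = -0.2000;  u ← (1−ω)·0.0000 + ω·-0.2000 = -0.1260
  v: GS value = (-12 - (1)·-0.1260 - (-1)·0.0000 - (-1)·0.0000) / (6) = -1.9790;  v ← (1−ω)·0.0000 + ω·-1.9790 = -1.2468
  w: GS value = (7 - (-4)·-0.1260 - (-4)·-1.2468 - (-4)·0.0000) / (16) = 0.0943;  w ← (1−ω)·0.0000 + ω·0.0943 = 0.0594
  t: GS value = (-12 - (-1)·-0.1260 - (-3)·-1.2468 - (-3)·0.0594) / (9) = -1.7431;  t ← (1−ω)·0.0000 + ω·-1.7431 = -1.0982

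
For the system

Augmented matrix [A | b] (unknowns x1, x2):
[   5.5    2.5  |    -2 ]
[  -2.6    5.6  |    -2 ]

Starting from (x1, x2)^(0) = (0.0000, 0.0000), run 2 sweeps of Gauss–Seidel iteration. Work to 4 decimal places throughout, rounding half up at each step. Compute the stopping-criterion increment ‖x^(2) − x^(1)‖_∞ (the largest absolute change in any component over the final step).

0.2391

Iteration 1:
  x1 = (-2 - (2.5)·0.0000) / (5.5) = -0.3636
  x2 = (-2 - (-2.6)·-0.3636) / (5.6) = -0.5260
Iteration 2:
  x1 = (-2 - (2.5)·-0.5260) / (5.5) = -0.1245
  x2 = (-2 - (-2.6)·-0.1245) / (5.6) = -0.4149
Change: (0.2391, 0.1111) → max |·| = 0.2391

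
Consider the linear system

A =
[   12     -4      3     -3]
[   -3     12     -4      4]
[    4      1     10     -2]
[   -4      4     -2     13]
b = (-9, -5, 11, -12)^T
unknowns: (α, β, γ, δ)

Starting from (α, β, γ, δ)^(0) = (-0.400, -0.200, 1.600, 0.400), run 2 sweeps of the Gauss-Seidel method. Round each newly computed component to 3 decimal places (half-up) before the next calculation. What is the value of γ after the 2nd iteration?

Iteration 1:
  α = (-9 - (-4)·-0.200 - (3)·1.600 - (-3)·0.400) / (12) = -1.117
  β = (-5 - (-3)·-1.117 - (-4)·1.600 - (4)·0.400) / (12) = -0.296
  γ = (11 - (4)·-1.117 - (1)·-0.296 - (-2)·0.400) / (10) = 1.656
  δ = (-12 - (-4)·-1.117 - (4)·-0.296 - (-2)·1.656) / (13) = -0.921
Iteration 2:
  α = (-9 - (-4)·-0.296 - (3)·1.656 - (-3)·-0.921) / (12) = -1.493
  β = (-5 - (-3)·-1.493 - (-4)·1.656 - (4)·-0.921) / (12) = 0.069
  γ = (11 - (4)·-1.493 - (1)·0.069 - (-2)·-0.921) / (10) = 1.506
  δ = (-12 - (-4)·-1.493 - (4)·0.069 - (-2)·1.506) / (13) = -1.172

1.506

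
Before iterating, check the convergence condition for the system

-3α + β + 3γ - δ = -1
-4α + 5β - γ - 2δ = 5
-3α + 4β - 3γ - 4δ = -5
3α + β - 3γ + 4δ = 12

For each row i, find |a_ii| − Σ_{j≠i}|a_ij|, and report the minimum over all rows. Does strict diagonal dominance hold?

row 1: |-3| − (1+3+1) = -2
row 2: |5| − (4+1+2) = -2
row 3: |-3| − (3+4+4) = -8
row 4: |4| − (3+1+3) = -3
minimum over rows = -8 → not strictly diagonally dominant

-8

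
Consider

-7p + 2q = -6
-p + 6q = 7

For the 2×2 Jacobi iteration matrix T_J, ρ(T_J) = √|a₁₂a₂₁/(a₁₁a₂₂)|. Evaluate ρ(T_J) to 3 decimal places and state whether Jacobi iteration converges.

0.218

a₁₂a₂₁/(a₁₁a₂₂) = (2)·(-1) / ((-7)·(6)) = 0.047619
ρ = √|0.047619| = √0.047619 = 0.218
ρ < 1, so Jacobi converges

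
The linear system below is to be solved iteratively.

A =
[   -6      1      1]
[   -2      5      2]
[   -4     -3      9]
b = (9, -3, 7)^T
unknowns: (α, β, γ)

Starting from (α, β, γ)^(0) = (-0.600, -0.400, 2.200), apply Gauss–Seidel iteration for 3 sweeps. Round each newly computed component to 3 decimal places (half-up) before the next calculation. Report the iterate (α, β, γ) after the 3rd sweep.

(-1.776, -1.126, -0.387)

Iteration 1:
  α = (9 - (1)·-0.400 - (1)·2.200) / (-6) = -1.200
  β = (-3 - (-2)·-1.200 - (2)·2.200) / (5) = -1.960
  γ = (7 - (-4)·-1.200 - (-3)·-1.960) / (9) = -0.409
Iteration 2:
  α = (9 - (1)·-1.960 - (1)·-0.409) / (-6) = -1.895
  β = (-3 - (-2)·-1.895 - (2)·-0.409) / (5) = -1.194
  γ = (7 - (-4)·-1.895 - (-3)·-1.194) / (9) = -0.462
Iteration 3:
  α = (9 - (1)·-1.194 - (1)·-0.462) / (-6) = -1.776
  β = (-3 - (-2)·-1.776 - (2)·-0.462) / (5) = -1.126
  γ = (7 - (-4)·-1.776 - (-3)·-1.126) / (9) = -0.387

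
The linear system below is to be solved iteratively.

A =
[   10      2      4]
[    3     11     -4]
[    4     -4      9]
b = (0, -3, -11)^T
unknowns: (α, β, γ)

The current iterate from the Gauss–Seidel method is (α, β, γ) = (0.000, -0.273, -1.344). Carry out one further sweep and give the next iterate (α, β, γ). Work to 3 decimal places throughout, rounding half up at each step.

One sweep:
  α = (0 - (2)·-0.273 - (4)·-1.344) / (10) = 0.592
  β = (-3 - (3)·0.592 - (-4)·-1.344) / (11) = -0.923
  γ = (-11 - (4)·0.592 - (-4)·-0.923) / (9) = -1.896

(0.592, -0.923, -1.896)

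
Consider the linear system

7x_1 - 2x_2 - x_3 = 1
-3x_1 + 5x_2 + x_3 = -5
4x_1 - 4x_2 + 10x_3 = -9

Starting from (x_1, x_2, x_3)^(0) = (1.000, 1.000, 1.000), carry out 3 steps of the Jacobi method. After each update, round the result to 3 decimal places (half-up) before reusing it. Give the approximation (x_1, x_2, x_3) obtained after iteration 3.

(-0.189, -0.821, -1.028)

Iteration 1:
  x_1 = (1 - (-2)·1.000 - (-1)·1.000) / (7) = 0.571
  x_2 = (-5 - (-3)·1.000 - (1)·1.000) / (5) = -0.600
  x_3 = (-9 - (4)·1.000 - (-4)·1.000) / (10) = -0.900
Iteration 2:
  x_1 = (1 - (-2)·-0.600 - (-1)·-0.900) / (7) = -0.157
  x_2 = (-5 - (-3)·0.571 - (1)·-0.900) / (5) = -0.477
  x_3 = (-9 - (4)·0.571 - (-4)·-0.600) / (10) = -1.368
Iteration 3:
  x_1 = (1 - (-2)·-0.477 - (-1)·-1.368) / (7) = -0.189
  x_2 = (-5 - (-3)·-0.157 - (1)·-1.368) / (5) = -0.821
  x_3 = (-9 - (4)·-0.157 - (-4)·-0.477) / (10) = -1.028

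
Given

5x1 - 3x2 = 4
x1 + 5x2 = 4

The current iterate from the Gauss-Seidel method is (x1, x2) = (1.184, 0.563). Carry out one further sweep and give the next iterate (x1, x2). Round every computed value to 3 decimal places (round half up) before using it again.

(1.138, 0.572)

One sweep:
  x1 = (4 - (-3)·0.563) / (5) = 1.138
  x2 = (4 - (1)·1.138) / (5) = 0.572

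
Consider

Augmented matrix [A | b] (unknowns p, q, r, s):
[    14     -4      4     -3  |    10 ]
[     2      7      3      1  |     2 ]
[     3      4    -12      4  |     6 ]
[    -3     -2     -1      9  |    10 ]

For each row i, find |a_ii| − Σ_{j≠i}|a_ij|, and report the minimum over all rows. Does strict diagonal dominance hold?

1

row 1: |14| − (4+4+3) = 3
row 2: |7| − (2+3+1) = 1
row 3: |-12| − (3+4+4) = 1
row 4: |9| − (3+2+1) = 3
minimum over rows = 1 → strictly diagonally dominant (convergence guaranteed)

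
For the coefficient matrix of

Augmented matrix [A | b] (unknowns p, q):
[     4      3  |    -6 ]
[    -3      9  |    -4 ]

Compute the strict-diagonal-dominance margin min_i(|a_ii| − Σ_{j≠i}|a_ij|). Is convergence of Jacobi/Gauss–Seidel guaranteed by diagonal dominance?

1

row 1: |4| − (3) = 1
row 2: |9| − (3) = 6
minimum over rows = 1 → strictly diagonally dominant (convergence guaranteed)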